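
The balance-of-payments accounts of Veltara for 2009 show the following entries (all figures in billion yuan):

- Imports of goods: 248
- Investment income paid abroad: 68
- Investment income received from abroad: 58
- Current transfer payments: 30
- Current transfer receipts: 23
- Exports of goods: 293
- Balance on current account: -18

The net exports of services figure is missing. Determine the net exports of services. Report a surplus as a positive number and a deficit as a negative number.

-46

Current account = goods balance + services balance + net primary income + net secondary income
Sum of the known components = 28
Net exports of services = CA - (known components) = -18 - 28 = -46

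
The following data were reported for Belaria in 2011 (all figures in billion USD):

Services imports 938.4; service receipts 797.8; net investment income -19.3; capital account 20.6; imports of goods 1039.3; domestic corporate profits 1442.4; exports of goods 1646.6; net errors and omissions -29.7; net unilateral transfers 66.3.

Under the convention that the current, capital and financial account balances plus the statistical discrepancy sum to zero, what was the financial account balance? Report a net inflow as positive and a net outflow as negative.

-504.6

Goods balance = 1646.6 - 1039.3 = 607.3
Services balance = 797.8 - 938.4 = -140.6
Trade balance (goods + services) = 607.3 + (-140.6) = 466.7
Net primary income = -19.3
Net secondary income = 66.3
Current account = 466.7 + (-19.3) + 66.3 = 513.7
Financial account = -(513.7 + 20.6 + (-29.7)) = -504.6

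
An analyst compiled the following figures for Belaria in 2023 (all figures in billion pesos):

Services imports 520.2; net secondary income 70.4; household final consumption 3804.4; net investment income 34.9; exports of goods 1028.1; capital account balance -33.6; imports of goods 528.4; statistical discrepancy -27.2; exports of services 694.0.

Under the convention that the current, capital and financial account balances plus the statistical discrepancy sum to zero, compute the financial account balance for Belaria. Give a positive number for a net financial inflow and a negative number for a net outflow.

Goods balance = 1028.1 - 528.4 = 499.7
Services balance = 694.0 - 520.2 = 173.8
Trade balance (goods + services) = 499.7 + 173.8 = 673.5
Net primary income = 34.9
Net secondary income = 70.4
Current account = 673.5 + 34.9 + 70.4 = 778.8
Financial account = -(778.8 + (-33.6) + (-27.2)) = -718.0

-718.0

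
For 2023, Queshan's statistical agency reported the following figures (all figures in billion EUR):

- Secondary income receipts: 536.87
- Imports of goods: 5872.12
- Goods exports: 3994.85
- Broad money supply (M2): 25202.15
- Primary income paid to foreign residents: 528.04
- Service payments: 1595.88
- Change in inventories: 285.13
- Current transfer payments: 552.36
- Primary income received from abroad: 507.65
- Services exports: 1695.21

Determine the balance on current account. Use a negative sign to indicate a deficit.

Goods balance = 3994.85 - 5872.12 = -1877.27
Services balance = 1695.21 - 1595.88 = 99.33
Trade balance (goods + services) = -1877.27 + 99.33 = -1777.94
Net primary income = 507.65 - 528.04 = -20.39
Net secondary income = 536.87 - 552.36 = -15.49
Current account = -1777.94 + (-20.39) + (-15.49) = -1813.82

-1813.82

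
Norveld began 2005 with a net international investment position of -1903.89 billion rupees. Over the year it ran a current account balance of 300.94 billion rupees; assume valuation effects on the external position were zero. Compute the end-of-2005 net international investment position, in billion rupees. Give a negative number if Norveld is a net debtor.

With no valuation effects, change in NIIP = current account = 300.94
End-of-year NIIP = -1903.89 + 300.94 = -1602.95

-1602.95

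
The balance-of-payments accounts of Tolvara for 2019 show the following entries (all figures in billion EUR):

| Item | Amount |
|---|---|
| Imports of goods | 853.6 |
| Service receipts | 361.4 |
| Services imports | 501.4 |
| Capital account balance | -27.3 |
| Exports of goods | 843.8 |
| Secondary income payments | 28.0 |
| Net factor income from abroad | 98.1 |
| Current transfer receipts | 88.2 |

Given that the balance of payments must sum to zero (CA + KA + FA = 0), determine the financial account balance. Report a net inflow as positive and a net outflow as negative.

Goods balance = 843.8 - 853.6 = -9.8
Services balance = 361.4 - 501.4 = -140.0
Trade balance (goods + services) = -9.8 + (-140.0) = -149.8
Net primary income = 98.1
Net secondary income = 88.2 - 28.0 = 60.2
Current account = -149.8 + 98.1 + 60.2 = 8.5
Financial account = -(8.5 + (-27.3)) = 18.8

18.8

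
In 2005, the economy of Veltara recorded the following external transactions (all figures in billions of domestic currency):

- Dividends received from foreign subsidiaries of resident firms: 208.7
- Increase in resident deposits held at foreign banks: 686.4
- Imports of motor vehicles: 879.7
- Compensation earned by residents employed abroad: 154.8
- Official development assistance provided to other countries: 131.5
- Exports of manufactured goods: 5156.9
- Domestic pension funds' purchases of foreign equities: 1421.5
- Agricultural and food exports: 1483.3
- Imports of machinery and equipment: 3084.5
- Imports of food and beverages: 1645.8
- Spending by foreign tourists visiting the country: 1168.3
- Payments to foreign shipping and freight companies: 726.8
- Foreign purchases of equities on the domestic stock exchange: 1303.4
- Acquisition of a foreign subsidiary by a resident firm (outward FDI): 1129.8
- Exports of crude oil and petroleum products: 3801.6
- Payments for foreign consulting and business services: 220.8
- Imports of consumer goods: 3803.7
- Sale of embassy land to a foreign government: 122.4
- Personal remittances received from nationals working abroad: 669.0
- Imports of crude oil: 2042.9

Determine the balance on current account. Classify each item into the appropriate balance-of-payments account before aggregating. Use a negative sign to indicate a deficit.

106.9

Goods: -1645.8 - 879.7 - 3084.5 - 2042.9 + 3801.6 + 5156.9 - 3803.7 + 1483.3 = -1014.8
Services: -220.8 - 726.8 + 1168.3 = 220.7
Primary income: 154.8 + 208.7 = 363.5
Secondary income: -131.5 + 669.0 = 537.5
Current account = (-1014.8) + 220.7 + 363.5 + 537.5 = 106.9
(Excluded from the current account — financial account: increase in resident deposits held at foreign banks 686.4, domestic pension funds' purchases of foreign equities 1421.5, foreign purchases of equities on the domestic stock exchange 1303.4, acquisition of a foreign subsidiary by a resident firm (outward FDI) 1129.8; capital account: sale of embassy land to a foreign government 122.4.)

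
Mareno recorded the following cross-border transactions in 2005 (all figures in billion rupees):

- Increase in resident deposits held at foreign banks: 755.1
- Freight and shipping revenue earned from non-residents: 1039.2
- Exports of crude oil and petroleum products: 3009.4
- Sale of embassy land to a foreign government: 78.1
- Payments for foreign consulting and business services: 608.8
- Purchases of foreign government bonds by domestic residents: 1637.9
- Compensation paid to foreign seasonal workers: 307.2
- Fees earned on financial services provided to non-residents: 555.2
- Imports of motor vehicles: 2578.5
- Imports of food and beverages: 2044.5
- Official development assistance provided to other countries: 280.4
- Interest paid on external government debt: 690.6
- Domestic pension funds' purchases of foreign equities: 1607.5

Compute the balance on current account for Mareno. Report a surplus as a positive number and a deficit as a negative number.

-1906.2

Goods: 3009.4 - 2578.5 - 2044.5 = -1613.6
Services: 1039.2 - 608.8 + 555.2 = 985.6
Primary income: -690.6 - 307.2 = -997.8
Secondary income: -280.4
Current account = (-1613.6) + 985.6 + (-997.8) + (-280.4) = -1906.2
(Excluded from the current account — financial account: increase in resident deposits held at foreign banks 755.1, purchases of foreign government bonds by domestic residents 1637.9, domestic pension funds' purchases of foreign equities 1607.5; capital account: sale of embassy land to a foreign government 78.1.)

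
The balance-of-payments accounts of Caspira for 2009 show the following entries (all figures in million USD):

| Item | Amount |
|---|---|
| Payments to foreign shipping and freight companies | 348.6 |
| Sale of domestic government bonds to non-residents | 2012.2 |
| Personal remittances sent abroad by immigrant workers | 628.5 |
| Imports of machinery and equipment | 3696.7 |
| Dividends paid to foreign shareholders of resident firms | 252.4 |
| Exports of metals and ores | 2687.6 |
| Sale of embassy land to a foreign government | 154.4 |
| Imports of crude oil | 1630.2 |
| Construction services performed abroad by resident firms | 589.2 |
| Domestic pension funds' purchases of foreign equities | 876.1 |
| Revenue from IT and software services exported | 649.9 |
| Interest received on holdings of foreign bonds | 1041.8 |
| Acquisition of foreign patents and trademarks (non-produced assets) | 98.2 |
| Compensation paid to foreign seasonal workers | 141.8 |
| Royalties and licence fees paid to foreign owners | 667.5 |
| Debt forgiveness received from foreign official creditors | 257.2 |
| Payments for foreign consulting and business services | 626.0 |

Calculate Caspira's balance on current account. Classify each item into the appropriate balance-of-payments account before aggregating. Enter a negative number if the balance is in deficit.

-3023.2

Goods: -1630.2 + 2687.6 - 3696.7 = -2639.3
Services: -348.6 + 649.9 - 667.5 + 589.2 - 626.0 = -403.0
Primary income: -252.4 + 1041.8 - 141.8 = 647.6
Secondary income: -628.5
Current account = (-2639.3) + (-403.0) + 647.6 + (-628.5) = -3023.2
(Excluded from the current account — financial account: sale of domestic government bonds to non-residents 2012.2, domestic pension funds' purchases of foreign equities 876.1; capital account: sale of embassy land to a foreign government 154.4, acquisition of foreign patents and trademarks (non-produced assets) 98.2, debt forgiveness received from foreign official creditors 257.2.)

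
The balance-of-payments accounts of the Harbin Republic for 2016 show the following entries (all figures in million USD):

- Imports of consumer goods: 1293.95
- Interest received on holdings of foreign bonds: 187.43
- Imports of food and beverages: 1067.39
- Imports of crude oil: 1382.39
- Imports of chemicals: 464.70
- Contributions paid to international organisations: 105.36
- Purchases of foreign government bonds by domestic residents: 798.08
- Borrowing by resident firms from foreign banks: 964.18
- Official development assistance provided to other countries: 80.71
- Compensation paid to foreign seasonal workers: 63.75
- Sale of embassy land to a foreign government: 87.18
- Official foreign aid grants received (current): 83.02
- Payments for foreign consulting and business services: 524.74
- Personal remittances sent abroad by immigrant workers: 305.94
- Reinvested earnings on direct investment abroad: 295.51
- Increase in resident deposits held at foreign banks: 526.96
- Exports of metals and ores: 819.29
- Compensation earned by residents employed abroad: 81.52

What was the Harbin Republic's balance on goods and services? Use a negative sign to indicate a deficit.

Goods: -464.70 - 1067.39 - 1293.95 + 819.29 - 1382.39 = -3389.14
Services: -524.74
Trade balance = -3389.14 + (-524.74) = -3913.88
(Excluded from the trade balance — primary income: interest received on holdings of foreign bonds 187.43, compensation paid to foreign seasonal workers 63.75, reinvested earnings on direct investment abroad 295.51, compensation earned by residents employed abroad 81.52; secondary income: contributions paid to international organisations 105.36, official development assistance provided to other countries 80.71, official foreign aid grants received (current) 83.02, personal remittances sent abroad by immigrant workers 305.94; financial account: purchases of foreign government bonds by domestic residents 798.08, borrowing by resident firms from foreign banks 964.18, increase in resident deposits held at foreign banks 526.96; capital account: sale of embassy land to a foreign government 87.18.)

-3913.88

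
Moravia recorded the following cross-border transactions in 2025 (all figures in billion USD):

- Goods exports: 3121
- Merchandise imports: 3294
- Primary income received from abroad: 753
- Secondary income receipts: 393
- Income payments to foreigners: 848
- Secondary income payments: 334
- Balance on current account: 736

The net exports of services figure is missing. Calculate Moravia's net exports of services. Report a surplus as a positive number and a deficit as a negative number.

Current account = goods balance + services balance + net primary income + net secondary income
Sum of the known components = -209
Net exports of services = CA - (known components) = 736 - (-209) = 945

945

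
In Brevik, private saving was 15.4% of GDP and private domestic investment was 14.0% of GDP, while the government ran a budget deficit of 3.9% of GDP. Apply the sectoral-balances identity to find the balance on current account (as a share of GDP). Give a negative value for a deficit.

-2.5

By the sectoral-balances identity, CA = (S_private - I) + (T - G).
Private balance = 15.4 - 14.0 = 1.4
Government balance (T - G) = -3.9
CA = 1.4 + (-3.9) = -2.5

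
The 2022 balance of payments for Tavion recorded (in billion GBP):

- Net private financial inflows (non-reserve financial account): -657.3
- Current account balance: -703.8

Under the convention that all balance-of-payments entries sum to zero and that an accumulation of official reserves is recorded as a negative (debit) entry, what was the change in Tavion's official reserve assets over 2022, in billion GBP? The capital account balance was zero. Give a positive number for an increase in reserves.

-1361.1

Official reserve transactions balance = -((-703.8) + (-657.3)) = 1361.1
An accumulation of reserves is recorded as a debit (negative entry), so the change in the stock of reserves is the negative of that balance.
Change in official reserves = -(1361.1) = -1361.1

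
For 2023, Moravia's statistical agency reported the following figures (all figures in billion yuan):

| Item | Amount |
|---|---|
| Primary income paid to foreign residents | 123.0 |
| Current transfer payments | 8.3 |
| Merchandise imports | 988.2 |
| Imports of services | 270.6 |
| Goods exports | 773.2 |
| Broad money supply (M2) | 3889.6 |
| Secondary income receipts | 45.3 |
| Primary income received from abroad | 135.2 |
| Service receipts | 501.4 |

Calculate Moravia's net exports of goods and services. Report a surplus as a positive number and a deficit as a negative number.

15.8

Goods balance = 773.2 - 988.2 = -215.0
Services balance = 501.4 - 270.6 = 230.8
Trade balance (goods + services) = -215.0 + 230.8 = 15.8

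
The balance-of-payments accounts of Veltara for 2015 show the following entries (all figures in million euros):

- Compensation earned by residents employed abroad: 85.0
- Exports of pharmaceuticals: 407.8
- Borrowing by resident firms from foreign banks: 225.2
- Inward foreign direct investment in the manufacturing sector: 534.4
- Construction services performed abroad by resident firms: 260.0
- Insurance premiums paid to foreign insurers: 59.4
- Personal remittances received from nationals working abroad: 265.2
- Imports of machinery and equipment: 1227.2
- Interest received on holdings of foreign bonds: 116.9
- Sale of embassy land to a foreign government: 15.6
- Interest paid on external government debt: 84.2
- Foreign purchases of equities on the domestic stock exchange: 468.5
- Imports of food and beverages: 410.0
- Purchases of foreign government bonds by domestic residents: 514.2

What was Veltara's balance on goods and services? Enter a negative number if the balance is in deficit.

-1028.8

Goods: -1227.2 - 410.0 + 407.8 = -1229.4
Services: -59.4 + 260.0 = 200.6
Trade balance = -1229.4 + 200.6 = -1028.8
(Excluded from the trade balance — primary income: compensation earned by residents employed abroad 85.0, interest received on holdings of foreign bonds 116.9, interest paid on external government debt 84.2; financial account: borrowing by resident firms from foreign banks 225.2, inward foreign direct investment in the manufacturing sector 534.4, foreign purchases of equities on the domestic stock exchange 468.5, purchases of foreign government bonds by domestic residents 514.2; secondary income: personal remittances received from nationals working abroad 265.2; capital account: sale of embassy land to a foreign government 15.6.)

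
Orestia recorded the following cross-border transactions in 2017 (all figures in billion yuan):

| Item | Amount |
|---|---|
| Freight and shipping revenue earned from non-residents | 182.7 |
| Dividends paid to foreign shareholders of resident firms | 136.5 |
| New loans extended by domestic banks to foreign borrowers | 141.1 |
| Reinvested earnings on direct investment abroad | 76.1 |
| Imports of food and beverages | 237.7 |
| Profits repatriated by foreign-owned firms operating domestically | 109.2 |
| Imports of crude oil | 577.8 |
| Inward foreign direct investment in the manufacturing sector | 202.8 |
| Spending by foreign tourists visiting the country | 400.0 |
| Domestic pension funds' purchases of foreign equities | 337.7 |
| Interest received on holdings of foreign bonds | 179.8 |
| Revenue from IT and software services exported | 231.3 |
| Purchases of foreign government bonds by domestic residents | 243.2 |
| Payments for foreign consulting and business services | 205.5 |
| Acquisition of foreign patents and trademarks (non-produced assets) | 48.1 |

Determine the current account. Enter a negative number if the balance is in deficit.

Goods: -577.8 - 237.7 = -815.5
Services: -205.5 + 231.3 + 400.0 + 182.7 = 608.5
Primary income: 179.8 + 76.1 - 109.2 - 136.5 = 10.2
Current account = (-815.5) + 608.5 + 10.2 = -196.8
(Excluded from the current account — financial account: new loans extended by domestic banks to foreign borrowers 141.1, inward foreign direct investment in the manufacturing sector 202.8, domestic pension funds' purchases of foreign equities 337.7, purchases of foreign government bonds by domestic residents 243.2; capital account: acquisition of foreign patents and trademarks (non-produced assets) 48.1.)

-196.8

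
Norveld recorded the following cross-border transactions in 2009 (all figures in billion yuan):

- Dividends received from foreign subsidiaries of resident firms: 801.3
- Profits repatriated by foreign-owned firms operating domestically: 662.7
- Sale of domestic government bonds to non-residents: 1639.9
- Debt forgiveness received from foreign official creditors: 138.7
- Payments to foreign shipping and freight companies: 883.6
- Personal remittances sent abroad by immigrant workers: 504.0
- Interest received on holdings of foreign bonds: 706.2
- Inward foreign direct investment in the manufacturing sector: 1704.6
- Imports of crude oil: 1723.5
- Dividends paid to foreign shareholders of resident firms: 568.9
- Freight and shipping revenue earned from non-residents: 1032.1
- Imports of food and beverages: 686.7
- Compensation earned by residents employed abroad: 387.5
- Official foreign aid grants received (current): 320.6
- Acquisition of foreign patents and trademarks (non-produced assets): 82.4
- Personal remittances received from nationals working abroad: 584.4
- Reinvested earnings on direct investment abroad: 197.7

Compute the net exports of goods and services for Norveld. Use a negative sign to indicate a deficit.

-2261.7

Goods: -686.7 - 1723.5 = -2410.2
Services: 1032.1 - 883.6 = 148.5
Trade balance = -2410.2 + 148.5 = -2261.7
(Excluded from the trade balance — primary income: dividends received from foreign subsidiaries of resident firms 801.3, profits repatriated by foreign-owned firms operating domestically 662.7, interest received on holdings of foreign bonds 706.2, dividends paid to foreign shareholders of resident firms 568.9, compensation earned by residents employed abroad 387.5, reinvested earnings on direct investment abroad 197.7; financial account: sale of domestic government bonds to non-residents 1639.9, inward foreign direct investment in the manufacturing sector 1704.6; capital account: debt forgiveness received from foreign official creditors 138.7, acquisition of foreign patents and trademarks (non-produced assets) 82.4; secondary income: personal remittances sent abroad by immigrant workers 504.0, official foreign aid grants received (current) 320.6, personal remittances received from nationals working abroad 584.4.)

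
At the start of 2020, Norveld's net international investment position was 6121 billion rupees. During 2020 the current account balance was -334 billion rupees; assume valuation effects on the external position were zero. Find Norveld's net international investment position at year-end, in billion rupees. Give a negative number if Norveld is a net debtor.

5787

With no valuation effects, change in NIIP = current account = -334
End-of-year NIIP = 6121 + (-334) = 5787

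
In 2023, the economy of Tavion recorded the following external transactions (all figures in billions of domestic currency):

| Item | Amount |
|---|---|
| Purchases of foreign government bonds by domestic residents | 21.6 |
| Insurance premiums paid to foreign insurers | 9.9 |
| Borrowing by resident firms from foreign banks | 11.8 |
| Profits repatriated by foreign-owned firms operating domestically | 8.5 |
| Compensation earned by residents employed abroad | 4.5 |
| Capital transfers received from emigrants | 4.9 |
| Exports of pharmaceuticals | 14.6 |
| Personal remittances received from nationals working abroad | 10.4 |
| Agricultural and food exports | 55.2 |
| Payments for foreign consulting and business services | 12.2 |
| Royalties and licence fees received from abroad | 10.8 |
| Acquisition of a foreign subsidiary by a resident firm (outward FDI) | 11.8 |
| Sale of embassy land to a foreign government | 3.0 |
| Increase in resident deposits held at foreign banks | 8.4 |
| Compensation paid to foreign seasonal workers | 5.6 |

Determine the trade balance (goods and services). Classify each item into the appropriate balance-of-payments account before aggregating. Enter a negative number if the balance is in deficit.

58.5

Goods: 55.2 + 14.6 = 69.8
Services: 10.8 - 9.9 - 12.2 = -11.3
Trade balance = 69.8 + (-11.3) = 58.5
(Excluded from the trade balance — financial account: purchases of foreign government bonds by domestic residents 21.6, borrowing by resident firms from foreign banks 11.8, acquisition of a foreign subsidiary by a resident firm (outward FDI) 11.8, increase in resident deposits held at foreign banks 8.4; primary income: profits repatriated by foreign-owned firms operating domestically 8.5, compensation earned by residents employed abroad 4.5, compensation paid to foreign seasonal workers 5.6; capital account: capital transfers received from emigrants 4.9, sale of embassy land to a foreign government 3.0; secondary income: personal remittances received from nationals working abroad 10.4.)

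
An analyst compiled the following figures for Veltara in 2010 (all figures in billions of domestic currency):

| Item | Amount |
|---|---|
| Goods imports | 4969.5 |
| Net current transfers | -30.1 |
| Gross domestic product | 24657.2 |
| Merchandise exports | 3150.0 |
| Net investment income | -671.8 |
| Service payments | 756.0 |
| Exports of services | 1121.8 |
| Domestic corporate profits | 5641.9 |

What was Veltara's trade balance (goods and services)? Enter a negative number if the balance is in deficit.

Goods balance = 3150.0 - 4969.5 = -1819.5
Services balance = 1121.8 - 756.0 = 365.8
Trade balance (goods + services) = -1819.5 + 365.8 = -1453.7

-1453.7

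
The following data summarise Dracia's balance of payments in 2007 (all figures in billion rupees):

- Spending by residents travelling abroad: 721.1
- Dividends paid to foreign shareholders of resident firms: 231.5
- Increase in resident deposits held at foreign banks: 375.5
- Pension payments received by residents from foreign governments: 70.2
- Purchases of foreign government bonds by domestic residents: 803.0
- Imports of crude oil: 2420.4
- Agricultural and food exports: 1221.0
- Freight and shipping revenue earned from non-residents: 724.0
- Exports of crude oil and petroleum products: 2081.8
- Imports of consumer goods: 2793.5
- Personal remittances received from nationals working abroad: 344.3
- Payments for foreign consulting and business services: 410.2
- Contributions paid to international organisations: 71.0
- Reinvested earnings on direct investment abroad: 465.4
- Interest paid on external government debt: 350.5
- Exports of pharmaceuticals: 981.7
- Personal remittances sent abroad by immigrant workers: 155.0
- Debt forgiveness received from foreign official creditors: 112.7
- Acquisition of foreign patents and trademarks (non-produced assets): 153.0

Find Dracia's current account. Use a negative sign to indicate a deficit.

-1264.8

Goods: -2420.4 + 2081.8 - 2793.5 + 1221.0 + 981.7 = -929.4
Services: -721.1 - 410.2 + 724.0 = -407.3
Primary income: -231.5 - 350.5 + 465.4 = -116.6
Secondary income: 344.3 - 155.0 - 71.0 + 70.2 = 188.5
Current account = (-929.4) + (-407.3) + (-116.6) + 188.5 = -1264.8
(Excluded from the current account — financial account: increase in resident deposits held at foreign banks 375.5, purchases of foreign government bonds by domestic residents 803.0; capital account: debt forgiveness received from foreign official creditors 112.7, acquisition of foreign patents and trademarks (non-produced assets) 153.0.)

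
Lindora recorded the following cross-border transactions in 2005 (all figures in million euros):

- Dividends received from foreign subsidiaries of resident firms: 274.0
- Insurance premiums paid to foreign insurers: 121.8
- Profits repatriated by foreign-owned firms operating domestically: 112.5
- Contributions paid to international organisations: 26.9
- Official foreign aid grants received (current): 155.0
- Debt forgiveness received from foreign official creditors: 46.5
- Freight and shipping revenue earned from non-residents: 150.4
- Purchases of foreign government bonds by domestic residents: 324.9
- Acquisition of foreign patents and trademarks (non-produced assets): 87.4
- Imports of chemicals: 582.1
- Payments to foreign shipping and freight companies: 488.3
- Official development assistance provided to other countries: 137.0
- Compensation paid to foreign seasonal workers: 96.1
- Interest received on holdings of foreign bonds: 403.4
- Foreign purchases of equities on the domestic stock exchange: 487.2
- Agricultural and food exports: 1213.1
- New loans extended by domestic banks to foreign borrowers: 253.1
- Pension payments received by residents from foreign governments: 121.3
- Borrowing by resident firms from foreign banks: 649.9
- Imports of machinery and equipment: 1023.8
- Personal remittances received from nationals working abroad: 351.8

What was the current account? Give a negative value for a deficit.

80.5

Goods: 1213.1 - 582.1 - 1023.8 = -392.8
Services: -488.3 + 150.4 - 121.8 = -459.7
Primary income: 274.0 - 96.1 - 112.5 + 403.4 = 468.8
Secondary income: -26.9 - 137.0 + 155.0 + 351.8 + 121.3 = 464.2
Current account = (-392.8) + (-459.7) + 468.8 + 464.2 = 80.5
(Excluded from the current account — capital account: debt forgiveness received from foreign official creditors 46.5, acquisition of foreign patents and trademarks (non-produced assets) 87.4; financial account: purchases of foreign government bonds by domestic residents 324.9, foreign purchases of equities on the domestic stock exchange 487.2, new loans extended by domestic banks to foreign borrowers 253.1, borrowing by resident firms from foreign banks 649.9.)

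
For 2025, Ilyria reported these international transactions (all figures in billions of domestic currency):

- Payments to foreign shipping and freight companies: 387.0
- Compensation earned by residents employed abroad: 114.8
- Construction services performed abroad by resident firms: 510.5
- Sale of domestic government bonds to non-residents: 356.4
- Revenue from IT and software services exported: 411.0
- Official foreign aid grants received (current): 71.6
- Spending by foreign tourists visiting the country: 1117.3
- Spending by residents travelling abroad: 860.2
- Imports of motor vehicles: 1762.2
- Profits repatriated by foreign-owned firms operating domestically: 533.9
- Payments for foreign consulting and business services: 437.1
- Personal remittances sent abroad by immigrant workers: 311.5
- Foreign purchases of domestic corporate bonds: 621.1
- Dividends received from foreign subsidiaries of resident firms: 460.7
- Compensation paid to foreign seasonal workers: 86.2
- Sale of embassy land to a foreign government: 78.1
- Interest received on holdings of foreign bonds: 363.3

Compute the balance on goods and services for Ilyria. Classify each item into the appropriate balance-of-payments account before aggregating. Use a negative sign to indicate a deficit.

-1407.7

Goods: -1762.2
Services: 1117.3 - 387.0 - 437.1 - 860.2 + 411.0 + 510.5 = 354.5
Trade balance = -1762.2 + 354.5 = -1407.7
(Excluded from the trade balance — primary income: compensation earned by residents employed abroad 114.8, profits repatriated by foreign-owned firms operating domestically 533.9, dividends received from foreign subsidiaries of resident firms 460.7, compensation paid to foreign seasonal workers 86.2, interest received on holdings of foreign bonds 363.3; financial account: sale of domestic government bonds to non-residents 356.4, foreign purchases of domestic corporate bonds 621.1; secondary income: official foreign aid grants received (current) 71.6, personal remittances sent abroad by immigrant workers 311.5; capital account: sale of embassy land to a foreign government 78.1.)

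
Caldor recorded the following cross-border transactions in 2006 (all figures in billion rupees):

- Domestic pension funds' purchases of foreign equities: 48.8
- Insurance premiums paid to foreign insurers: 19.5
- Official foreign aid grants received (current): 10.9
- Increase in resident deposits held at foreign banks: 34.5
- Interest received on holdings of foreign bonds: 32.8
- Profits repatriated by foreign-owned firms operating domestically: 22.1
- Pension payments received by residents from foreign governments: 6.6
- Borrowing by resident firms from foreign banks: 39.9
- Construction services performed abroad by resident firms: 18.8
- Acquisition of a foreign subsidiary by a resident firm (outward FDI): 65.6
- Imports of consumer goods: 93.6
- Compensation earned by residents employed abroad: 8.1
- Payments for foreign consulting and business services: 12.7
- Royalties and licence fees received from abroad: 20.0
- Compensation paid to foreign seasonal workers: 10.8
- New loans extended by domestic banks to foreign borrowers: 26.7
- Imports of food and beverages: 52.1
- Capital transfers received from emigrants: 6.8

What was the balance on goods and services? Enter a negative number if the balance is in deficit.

-139.1

Goods: -93.6 - 52.1 = -145.7
Services: 20.0 + 18.8 - 19.5 - 12.7 = 6.6
Trade balance = -145.7 + 6.6 = -139.1
(Excluded from the trade balance — financial account: domestic pension funds' purchases of foreign equities 48.8, increase in resident deposits held at foreign banks 34.5, borrowing by resident firms from foreign banks 39.9, acquisition of a foreign subsidiary by a resident firm (outward FDI) 65.6, new loans extended by domestic banks to foreign borrowers 26.7; secondary income: official foreign aid grants received (current) 10.9, pension payments received by residents from foreign governments 6.6; primary income: interest received on holdings of foreign bonds 32.8, profits repatriated by foreign-owned firms operating domestically 22.1, compensation earned by residents employed abroad 8.1, compensation paid to foreign seasonal workers 10.8; capital account: capital transfers received from emigrants 6.8.)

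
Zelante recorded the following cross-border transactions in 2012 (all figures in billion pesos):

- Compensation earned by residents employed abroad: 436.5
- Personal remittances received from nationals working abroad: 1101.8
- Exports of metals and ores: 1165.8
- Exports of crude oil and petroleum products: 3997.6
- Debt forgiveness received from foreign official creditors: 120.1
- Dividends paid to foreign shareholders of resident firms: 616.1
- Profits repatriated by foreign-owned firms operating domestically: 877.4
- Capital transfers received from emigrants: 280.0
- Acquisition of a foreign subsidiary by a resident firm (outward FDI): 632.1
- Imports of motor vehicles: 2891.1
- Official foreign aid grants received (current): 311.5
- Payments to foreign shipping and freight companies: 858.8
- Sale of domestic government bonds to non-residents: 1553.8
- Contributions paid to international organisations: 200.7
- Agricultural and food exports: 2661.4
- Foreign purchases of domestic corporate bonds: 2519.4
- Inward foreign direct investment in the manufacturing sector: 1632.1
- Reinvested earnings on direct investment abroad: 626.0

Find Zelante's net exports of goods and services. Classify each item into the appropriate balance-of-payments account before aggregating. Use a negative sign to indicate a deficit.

Goods: 2661.4 - 2891.1 + 3997.6 + 1165.8 = 4933.7
Services: -858.8
Trade balance = 4933.7 + (-858.8) = 4074.9
(Excluded from the trade balance — primary income: compensation earned by residents employed abroad 436.5, dividends paid to foreign shareholders of resident firms 616.1, profits repatriated by foreign-owned firms operating domestically 877.4, reinvested earnings on direct investment abroad 626.0; secondary income: personal remittances received from nationals working abroad 1101.8, official foreign aid grants received (current) 311.5, contributions paid to international organisations 200.7; capital account: debt forgiveness received from foreign official creditors 120.1, capital transfers received from emigrants 280.0; financial account: acquisition of a foreign subsidiary by a resident firm (outward FDI) 632.1, sale of domestic government bonds to non-residents 1553.8, foreign purchases of domestic corporate bonds 2519.4, inward foreign direct investment in the manufacturing sector 1632.1.)

4074.9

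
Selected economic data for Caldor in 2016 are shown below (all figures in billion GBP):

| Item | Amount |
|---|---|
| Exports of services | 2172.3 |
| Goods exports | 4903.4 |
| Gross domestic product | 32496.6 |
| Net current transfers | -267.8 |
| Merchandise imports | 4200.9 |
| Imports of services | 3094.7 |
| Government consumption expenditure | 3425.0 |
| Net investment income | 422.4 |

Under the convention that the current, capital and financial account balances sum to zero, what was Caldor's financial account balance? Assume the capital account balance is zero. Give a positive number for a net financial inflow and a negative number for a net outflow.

Goods balance = 4903.4 - 4200.9 = 702.5
Services balance = 2172.3 - 3094.7 = -922.4
Trade balance (goods + services) = 702.5 + (-922.4) = -219.9
Net primary income = 422.4
Net secondary income = -267.8
Current account = -219.9 + 422.4 + (-267.8) = -65.3
Financial account = -(-65.3) = 65.3

65.3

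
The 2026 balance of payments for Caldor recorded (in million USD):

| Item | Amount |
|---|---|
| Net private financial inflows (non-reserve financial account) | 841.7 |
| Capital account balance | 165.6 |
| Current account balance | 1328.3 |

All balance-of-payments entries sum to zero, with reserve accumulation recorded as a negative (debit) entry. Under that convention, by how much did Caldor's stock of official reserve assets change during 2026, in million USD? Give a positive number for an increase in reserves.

Official reserve transactions balance = -(1328.3 + 165.6 + 841.7) = -2335.6
An accumulation of reserves is recorded as a debit (negative entry), so the change in the stock of reserves is the negative of that balance.
Change in official reserves = -(-2335.6) = 2335.6

2335.6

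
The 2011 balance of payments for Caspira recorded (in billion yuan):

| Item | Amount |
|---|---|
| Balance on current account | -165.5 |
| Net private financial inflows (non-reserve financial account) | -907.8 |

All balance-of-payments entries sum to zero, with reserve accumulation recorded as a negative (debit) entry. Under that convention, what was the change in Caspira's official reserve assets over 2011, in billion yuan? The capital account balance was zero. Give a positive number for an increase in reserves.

-1073.3

Official reserve transactions balance = -((-165.5) + (-907.8)) = 1073.3
An accumulation of reserves is recorded as a debit (negative entry), so the change in the stock of reserves is the negative of that balance.
Change in official reserves = -(1073.3) = -1073.3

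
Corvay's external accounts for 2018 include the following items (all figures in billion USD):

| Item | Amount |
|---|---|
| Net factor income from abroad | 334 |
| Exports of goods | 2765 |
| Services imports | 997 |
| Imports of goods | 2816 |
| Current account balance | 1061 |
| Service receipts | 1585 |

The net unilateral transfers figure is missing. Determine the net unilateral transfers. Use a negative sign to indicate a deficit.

Current account = goods balance + services balance + net primary income + net secondary income
Sum of the known components = 871
Net unilateral transfers = CA - (known components) = 1061 - 871 = 190

190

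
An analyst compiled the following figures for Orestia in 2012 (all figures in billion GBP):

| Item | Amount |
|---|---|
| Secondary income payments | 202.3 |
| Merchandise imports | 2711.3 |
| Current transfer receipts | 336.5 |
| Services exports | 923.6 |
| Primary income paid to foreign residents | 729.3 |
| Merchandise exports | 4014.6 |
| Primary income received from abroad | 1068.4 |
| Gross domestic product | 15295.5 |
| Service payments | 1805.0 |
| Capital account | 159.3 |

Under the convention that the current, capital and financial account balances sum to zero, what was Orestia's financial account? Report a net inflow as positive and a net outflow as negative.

Goods balance = 4014.6 - 2711.3 = 1303.3
Services balance = 923.6 - 1805.0 = -881.4
Trade balance (goods + services) = 1303.3 + (-881.4) = 421.9
Net primary income = 1068.4 - 729.3 = 339.1
Net secondary income = 336.5 - 202.3 = 134.2
Current account = 421.9 + 339.1 + 134.2 = 895.2
Financial account = -(895.2 + 159.3) = -1054.5

-1054.5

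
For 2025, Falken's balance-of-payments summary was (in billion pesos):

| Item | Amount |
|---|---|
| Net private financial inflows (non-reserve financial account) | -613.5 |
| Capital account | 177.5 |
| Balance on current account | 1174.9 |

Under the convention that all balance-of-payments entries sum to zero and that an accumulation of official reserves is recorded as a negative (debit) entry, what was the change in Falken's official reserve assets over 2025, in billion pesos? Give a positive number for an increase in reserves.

Official reserve transactions balance = -(1174.9 + 177.5 + (-613.5)) = -738.9
An accumulation of reserves is recorded as a debit (negative entry), so the change in the stock of reserves is the negative of that balance.
Change in official reserves = -(-738.9) = 738.9

738.9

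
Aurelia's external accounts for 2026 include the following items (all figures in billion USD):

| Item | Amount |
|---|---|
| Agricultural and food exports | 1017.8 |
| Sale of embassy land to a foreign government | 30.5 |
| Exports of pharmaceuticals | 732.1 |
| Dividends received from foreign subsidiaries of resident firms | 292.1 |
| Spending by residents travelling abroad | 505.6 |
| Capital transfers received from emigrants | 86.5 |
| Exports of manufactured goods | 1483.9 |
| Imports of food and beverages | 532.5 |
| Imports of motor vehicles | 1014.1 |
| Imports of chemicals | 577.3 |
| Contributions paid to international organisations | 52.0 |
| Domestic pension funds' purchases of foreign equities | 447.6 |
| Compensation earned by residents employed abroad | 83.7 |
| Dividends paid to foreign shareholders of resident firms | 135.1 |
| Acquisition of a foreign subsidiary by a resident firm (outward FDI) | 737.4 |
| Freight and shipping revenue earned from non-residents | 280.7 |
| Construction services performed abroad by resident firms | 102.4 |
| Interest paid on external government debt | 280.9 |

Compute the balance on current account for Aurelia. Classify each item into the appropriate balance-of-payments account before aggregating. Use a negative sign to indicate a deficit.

Goods: -577.3 + 1483.9 - 532.5 + 732.1 - 1014.1 + 1017.8 = 1109.9
Services: 102.4 - 505.6 + 280.7 = -122.5
Primary income: -135.1 + 83.7 - 280.9 + 292.1 = -40.2
Secondary income: -52.0
Current account = 1109.9 + (-122.5) + (-40.2) + (-52.0) = 895.2
(Excluded from the current account — capital account: sale of embassy land to a foreign government 30.5, capital transfers received from emigrants 86.5; financial account: domestic pension funds' purchases of foreign equities 447.6, acquisition of a foreign subsidiary by a resident firm (outward FDI) 737.4.)

895.2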